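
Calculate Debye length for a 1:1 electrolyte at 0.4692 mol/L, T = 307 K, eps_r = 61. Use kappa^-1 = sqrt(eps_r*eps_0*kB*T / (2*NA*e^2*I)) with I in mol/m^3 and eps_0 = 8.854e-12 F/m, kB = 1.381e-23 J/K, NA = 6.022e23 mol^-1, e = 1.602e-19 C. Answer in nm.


Ionic strength I = 0.4692 * 1^2 * 1000 = 469.2 mol/m^3
kappa^-1 = sqrt(61 * 8.854e-12 * 1.381e-23 * 307 / (2 * 6.022e23 * (1.602e-19)^2 * 469.2))
kappa^-1 = 0.397 nm

0.397


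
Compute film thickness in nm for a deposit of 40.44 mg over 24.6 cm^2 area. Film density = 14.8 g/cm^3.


Convert: m = 40.44 mg = 4.0440e-05 kg, A = 24.6 cm^2 = 2.4600e-03 m^2, rho = 14.8 g/cm^3 = 14800 kg/m^3
t = m / (A * rho)
t = 4.0440e-05 / (2.4600e-03 * 14800)
t = 1.1107e-06 m = 1110.7 nm

1110.7


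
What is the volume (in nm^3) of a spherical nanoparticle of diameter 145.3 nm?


Radius r = 145.3/2 = 72.65 nm
Volume V = (4/3) * pi * r^3
V = (4/3) * pi * (72.65)^3
V = 1606184.63 nm^3

1606184.63


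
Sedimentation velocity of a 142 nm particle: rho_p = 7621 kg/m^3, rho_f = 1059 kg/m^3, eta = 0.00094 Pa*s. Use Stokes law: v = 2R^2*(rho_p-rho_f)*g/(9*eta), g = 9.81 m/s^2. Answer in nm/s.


Radius R = 142/2 nm = 7.1e-08 m
Density difference = 7621 - 1059 = 6562 kg/m^3
v = 2 * R^2 * (rho_p - rho_f) * g / (9 * eta)
v = 2 * (7.1e-08)^2 * 6562 * 9.81 / (9 * 0.00094)
v = 7.67152e-08 m/s = 76.7152 nm/s

76.7152


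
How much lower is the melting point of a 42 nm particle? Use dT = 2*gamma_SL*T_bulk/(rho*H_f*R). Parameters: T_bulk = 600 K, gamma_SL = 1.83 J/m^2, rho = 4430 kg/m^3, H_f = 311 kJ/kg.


Radius R = 42/2 = 21 nm = 2.1e-08 m
Convert H_f = 311 kJ/kg = 311000 J/kg
dT = 2 * gamma_SL * T_bulk / (rho * H_f * R)
dT = 2 * 1.83 * 600 / (4430 * 311000 * 2.1e-08)
dT = 75.9 K

75.9


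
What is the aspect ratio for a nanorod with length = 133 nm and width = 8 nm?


Aspect ratio AR = length / diameter
AR = 133 / 8
AR = 16.62

16.62


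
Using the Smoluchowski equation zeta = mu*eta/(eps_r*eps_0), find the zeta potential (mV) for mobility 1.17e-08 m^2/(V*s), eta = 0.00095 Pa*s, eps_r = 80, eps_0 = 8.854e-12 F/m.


Smoluchowski equation: zeta = mu * eta / (eps_r * eps_0)
zeta = 1.17e-08 * 0.00095 / (80 * 8.854e-12)
zeta = 0.015692 V = 15.69 mV

15.69


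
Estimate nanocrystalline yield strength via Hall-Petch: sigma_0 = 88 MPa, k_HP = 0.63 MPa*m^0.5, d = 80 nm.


d = 80 nm = 8e-08 m
sqrt(d) = 0.0002828427
Hall-Petch contribution = k / sqrt(d) = 0.63 / 0.0002828427 = 2227.4 MPa
sigma = sigma_0 + k/sqrt(d) = 88 + 2227.4 = 2315.4 MPa

2315.4


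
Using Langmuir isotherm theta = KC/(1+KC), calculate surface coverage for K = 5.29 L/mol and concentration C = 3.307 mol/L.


Langmuir isotherm: theta = K*C / (1 + K*C)
K*C = 5.29 * 3.307 = 17.49403
theta = 17.49403 / (1 + 17.49403) = 17.49403 / 18.49403
theta = 0.9459

0.9459


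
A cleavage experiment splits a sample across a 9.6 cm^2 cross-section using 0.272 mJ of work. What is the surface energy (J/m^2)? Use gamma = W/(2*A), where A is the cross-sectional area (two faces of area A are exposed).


Convert: A = 9.6 cm^2 = 0.00096 m^2, W = 0.272 mJ = 0.000272 J
Cleaving exposes two faces of area A, so total new surface = 2*A and gamma = W / (2*A)
gamma = 0.000272 / (2 * 0.00096)
gamma = 0.142 J/m^2

0.142


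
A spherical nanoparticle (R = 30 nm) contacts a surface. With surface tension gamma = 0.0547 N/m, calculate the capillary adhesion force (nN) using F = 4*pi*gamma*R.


Convert radius: R = 30 nm = 3e-08 m
F = 4 * pi * gamma * R
F = 4 * pi * 0.0547 * 3e-08
F = 2.06214e-08 N = 20.6214 nN

20.6214


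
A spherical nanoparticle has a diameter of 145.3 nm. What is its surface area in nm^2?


Radius r = 145.3/2 = 72.65 nm
Surface area SA = 4 * pi * r^2
SA = 4 * pi * (72.65)^2
SA = 66325.59 nm^2

66325.59


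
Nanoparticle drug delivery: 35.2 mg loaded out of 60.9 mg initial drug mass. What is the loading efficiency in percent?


Drug loading efficiency = (drug loaded / drug initial) * 100
DLE = 35.2 / 60.9 * 100
DLE = 0.578 * 100
DLE = 57.8%

57.8


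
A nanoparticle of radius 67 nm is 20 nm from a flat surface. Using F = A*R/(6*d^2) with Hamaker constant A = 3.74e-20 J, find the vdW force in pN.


Convert to SI: R = 67 nm = 6.7e-08 m, d = 20 nm = 2e-08 m
F = A * R / (6 * d^2)
F = 3.74e-20 * 6.7e-08 / (6 * (2e-08)^2)
F = 1.04408e-12 N = 1.044 pN

1.044


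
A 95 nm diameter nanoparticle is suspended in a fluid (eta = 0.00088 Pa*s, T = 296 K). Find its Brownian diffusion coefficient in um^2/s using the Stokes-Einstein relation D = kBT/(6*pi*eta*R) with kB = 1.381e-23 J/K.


Radius R = 95/2 = 47.5 nm = 4.75e-08 m
D = kB*T / (6*pi*eta*R)
D = 1.381e-23 * 296 / (6 * pi * 0.00088 * 4.75e-08)
D = 5.1881e-12 m^2/s = 5.188 um^2/s

5.188


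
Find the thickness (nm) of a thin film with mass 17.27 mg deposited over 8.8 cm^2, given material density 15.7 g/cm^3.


Convert: m = 17.27 mg = 1.7270e-05 kg, A = 8.8 cm^2 = 8.8000e-04 m^2, rho = 15.7 g/cm^3 = 15700 kg/m^3
t = m / (A * rho)
t = 1.7270e-05 / (8.8000e-04 * 15700)
t = 1.2500e-06 m = 1250.0 nm

1250.0


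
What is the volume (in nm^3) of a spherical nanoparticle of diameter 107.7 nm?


Radius r = 107.7/2 = 53.85 nm
Volume V = (4/3) * pi * r^3
V = (4/3) * pi * (53.85)^3
V = 654102.38 nm^3

654102.38


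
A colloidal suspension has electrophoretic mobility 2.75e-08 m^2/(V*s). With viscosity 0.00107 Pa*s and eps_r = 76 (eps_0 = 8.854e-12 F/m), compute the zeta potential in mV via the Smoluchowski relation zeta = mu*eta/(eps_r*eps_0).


Smoluchowski equation: zeta = mu * eta / (eps_r * eps_0)
zeta = 2.75e-08 * 0.00107 / (76 * 8.854e-12)
zeta = 0.043728 V = 43.73 mV

43.73


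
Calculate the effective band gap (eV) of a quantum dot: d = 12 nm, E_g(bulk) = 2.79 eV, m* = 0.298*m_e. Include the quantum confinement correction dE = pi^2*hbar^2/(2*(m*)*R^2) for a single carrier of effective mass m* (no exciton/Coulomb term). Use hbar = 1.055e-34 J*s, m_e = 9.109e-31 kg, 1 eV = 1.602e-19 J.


Radius R = 12/2 nm = 6e-09 m
Confinement energy dE = pi^2 * hbar^2 / (2 * m_eff * m_e * R^2)
dE = pi^2 * (1.055e-34)^2 / (2 * 0.298 * 9.109e-31 * (6e-09)^2) J, divided by 1.602e-19 J/eV
dE = 0.0351 eV
Total band gap = E_g(bulk) + dE = 2.79 + 0.0351 = 2.8251 eV

2.8251


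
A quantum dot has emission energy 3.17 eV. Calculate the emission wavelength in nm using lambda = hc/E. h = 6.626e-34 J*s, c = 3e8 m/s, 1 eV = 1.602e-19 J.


Convert energy: E = 3.17 eV = 3.17 * 1.602e-19 = 5.07834e-19 J
lambda = h*c / E = 6.626e-34 * 3e8 / 5.07834e-19
lambda = 3.91427e-07 m = 391.4 nm

391.4


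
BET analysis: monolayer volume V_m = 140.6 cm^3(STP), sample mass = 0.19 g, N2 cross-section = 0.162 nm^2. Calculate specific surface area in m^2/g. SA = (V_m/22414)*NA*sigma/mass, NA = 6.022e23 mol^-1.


Number of moles in monolayer = V_m / 22414 = 140.6 / 22414 = 0.00627287
Number of molecules = moles * NA = 0.00627287 * 6.022e23
SA = molecules * sigma / mass
SA = (140.6 / 22414) * 6.022e23 * 0.162e-18 / 0.19
SA = 3220.8 m^2/g

3220.8


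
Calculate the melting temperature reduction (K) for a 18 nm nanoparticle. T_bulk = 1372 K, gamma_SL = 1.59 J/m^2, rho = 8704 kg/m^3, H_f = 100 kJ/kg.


Radius R = 18/2 = 9 nm = 9e-09 m
Convert H_f = 100 kJ/kg = 100000 J/kg
dT = 2 * gamma_SL * T_bulk / (rho * H_f * R)
dT = 2 * 1.59 * 1372 / (8704 * 100000 * 9e-09)
dT = 557.0 K

557.0


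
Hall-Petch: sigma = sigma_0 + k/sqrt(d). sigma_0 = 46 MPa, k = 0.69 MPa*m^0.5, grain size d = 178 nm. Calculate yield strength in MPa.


d = 178 nm = 1.78e-07 m
sqrt(d) = 0.0004219005
Hall-Petch contribution = k / sqrt(d) = 0.69 / 0.0004219005 = 1635.5 MPa
sigma = sigma_0 + k/sqrt(d) = 46 + 1635.5 = 1681.5 MPa

1681.5


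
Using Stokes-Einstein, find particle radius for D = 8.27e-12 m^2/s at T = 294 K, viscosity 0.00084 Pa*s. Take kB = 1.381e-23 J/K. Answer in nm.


Stokes-Einstein: R = kB*T / (6*pi*eta*D)
R = 1.381e-23 * 294 / (6 * pi * 0.00084 * 8.27e-12)
R = 3.10067e-08 m = 31.01 nm

31.01


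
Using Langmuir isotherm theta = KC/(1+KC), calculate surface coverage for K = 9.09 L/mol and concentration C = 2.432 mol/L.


Langmuir isotherm: theta = K*C / (1 + K*C)
K*C = 9.09 * 2.432 = 22.10688
theta = 22.10688 / (1 + 22.10688) = 22.10688 / 23.10688
theta = 0.9567

0.9567


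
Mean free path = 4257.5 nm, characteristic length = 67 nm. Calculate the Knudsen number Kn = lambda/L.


Knudsen number Kn = lambda / L
Kn = 4257.5 / 67
Kn = 63.5448

63.5448


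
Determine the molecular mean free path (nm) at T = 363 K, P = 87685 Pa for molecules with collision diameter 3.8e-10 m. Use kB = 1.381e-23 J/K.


Mean free path: lambda = kB*T / (sqrt(2) * pi * d^2 * P)
lambda = 1.381e-23 * 363 / (sqrt(2) * pi * (3.8e-10)^2 * 87685)
lambda = 8.91134e-08 m
lambda = 89.11 nm

89.11


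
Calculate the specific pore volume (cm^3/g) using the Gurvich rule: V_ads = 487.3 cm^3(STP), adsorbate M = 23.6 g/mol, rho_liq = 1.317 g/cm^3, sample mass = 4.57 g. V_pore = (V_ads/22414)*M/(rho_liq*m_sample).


Moles adsorbed n = V_ads / 22414 = 487.3 / 22414 = 2.174088e-02 mol
Liquid volume V_liq = n * M / rho_liq = 2.174088e-02 * 23.6 / 1.317 = 0.38959 cm^3
Specific pore volume V_pore = V_liq / m_sample = 0.38959 / 4.57
V_pore = 0.0852 cm^3/g

0.0852


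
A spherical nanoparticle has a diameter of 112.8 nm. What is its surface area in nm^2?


Radius r = 112.8/2 = 56.4 nm
Surface area SA = 4 * pi * r^2
SA = 4 * pi * (56.4)^2
SA = 39973.12 nm^2

39973.12


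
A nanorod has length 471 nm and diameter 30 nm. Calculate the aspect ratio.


Aspect ratio AR = length / diameter
AR = 471 / 30
AR = 15.7

15.7


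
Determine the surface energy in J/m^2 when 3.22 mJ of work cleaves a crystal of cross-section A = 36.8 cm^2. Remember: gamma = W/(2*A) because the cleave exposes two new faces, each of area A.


Convert: A = 36.8 cm^2 = 0.00368 m^2, W = 3.22 mJ = 0.00322 J
Cleaving exposes two faces of area A, so total new surface = 2*A and gamma = W / (2*A)
gamma = 0.00322 / (2 * 0.00368)
gamma = 0.438 J/m^2

0.438


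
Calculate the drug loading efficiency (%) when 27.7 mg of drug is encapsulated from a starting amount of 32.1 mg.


Drug loading efficiency = (drug loaded / drug initial) * 100
DLE = 27.7 / 32.1 * 100
DLE = 0.8629 * 100
DLE = 86.29%

86.29


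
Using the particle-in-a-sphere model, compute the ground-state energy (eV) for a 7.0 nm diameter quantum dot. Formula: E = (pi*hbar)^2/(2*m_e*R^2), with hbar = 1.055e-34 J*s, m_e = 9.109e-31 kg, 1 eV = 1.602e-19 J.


Radius R = 7.0/2 = 3.5 nm = 3.5e-09 m
E = (pi * 1.055e-34)^2 / (2 * 9.109e-31 * (3.5e-09)^2)
E(J) = 4.9223e-21
E = E(J) / 1.602e-19 = 0.0307 eV

0.0307


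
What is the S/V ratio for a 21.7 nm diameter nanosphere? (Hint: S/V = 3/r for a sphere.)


Radius r = 21.7/2 = 10.85 nm
S/V = 3 / r = 3 / 10.85
S/V = 0.2765 nm^-1

0.2765


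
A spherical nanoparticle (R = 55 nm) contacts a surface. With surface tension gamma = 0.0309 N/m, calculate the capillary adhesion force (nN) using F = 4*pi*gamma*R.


Convert radius: R = 55 nm = 5.5e-08 m
F = 4 * pi * gamma * R
F = 4 * pi * 0.0309 * 5.5e-08
F = 2.13565e-08 N = 21.3565 nN

21.3565


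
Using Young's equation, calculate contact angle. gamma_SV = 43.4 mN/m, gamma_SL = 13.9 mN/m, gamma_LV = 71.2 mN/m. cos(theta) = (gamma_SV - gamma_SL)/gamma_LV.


cos(theta) = (gamma_SV - gamma_SL) / gamma_LV
cos(theta) = (43.4 - 13.9) / 71.2
cos(theta) = 0.414326
theta = arccos(0.414326) = 65.52 degrees

65.52


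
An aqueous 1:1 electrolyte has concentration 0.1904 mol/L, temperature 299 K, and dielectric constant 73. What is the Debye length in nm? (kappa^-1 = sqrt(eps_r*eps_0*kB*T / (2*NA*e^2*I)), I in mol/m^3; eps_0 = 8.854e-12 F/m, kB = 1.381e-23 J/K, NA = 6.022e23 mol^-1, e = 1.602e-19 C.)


Ionic strength I = 0.1904 * 1^2 * 1000 = 190.4 mol/m^3
kappa^-1 = sqrt(73 * 8.854e-12 * 1.381e-23 * 299 / (2 * 6.022e23 * (1.602e-19)^2 * 190.4))
kappa^-1 = 0.673 nm

0.673


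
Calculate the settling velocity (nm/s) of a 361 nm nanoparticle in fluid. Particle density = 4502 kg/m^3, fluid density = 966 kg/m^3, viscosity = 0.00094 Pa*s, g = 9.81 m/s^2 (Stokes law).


Radius R = 361/2 nm = 1.805e-07 m
Density difference = 4502 - 966 = 3536 kg/m^3
v = 2 * R^2 * (rho_p - rho_f) * g / (9 * eta)
v = 2 * (1.805e-07)^2 * 3536 * 9.81 / (9 * 0.00094)
v = 2.67175e-07 m/s = 267.1747 nm/s

267.1747


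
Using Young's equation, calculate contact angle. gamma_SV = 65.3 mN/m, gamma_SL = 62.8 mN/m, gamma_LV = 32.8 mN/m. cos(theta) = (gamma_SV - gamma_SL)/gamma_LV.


cos(theta) = (gamma_SV - gamma_SL) / gamma_LV
cos(theta) = (65.3 - 62.8) / 32.8
cos(theta) = 0.07622
theta = arccos(0.07622) = 85.63 degrees

85.63


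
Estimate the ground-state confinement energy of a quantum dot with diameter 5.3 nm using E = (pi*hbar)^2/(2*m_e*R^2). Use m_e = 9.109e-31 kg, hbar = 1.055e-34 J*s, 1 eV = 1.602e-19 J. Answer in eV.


Radius R = 5.3/2 = 2.65 nm = 2.65e-09 m
E = (pi * 1.055e-34)^2 / (2 * 9.109e-31 * (2.65e-09)^2)
E(J) = 8.58642e-21
E = E(J) / 1.602e-19 = 0.0536 eV

0.0536


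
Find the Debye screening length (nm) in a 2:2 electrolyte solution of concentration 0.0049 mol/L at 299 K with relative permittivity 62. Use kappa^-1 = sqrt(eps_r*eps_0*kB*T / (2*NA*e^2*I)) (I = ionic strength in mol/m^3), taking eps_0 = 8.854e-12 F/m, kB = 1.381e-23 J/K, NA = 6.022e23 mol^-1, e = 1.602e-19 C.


Ionic strength I = 0.0049 * 2^2 * 1000 = 19.6 mol/m^3
kappa^-1 = sqrt(62 * 8.854e-12 * 1.381e-23 * 299 / (2 * 6.022e23 * (1.602e-19)^2 * 19.6))
kappa^-1 = 1.934 nm

1.934


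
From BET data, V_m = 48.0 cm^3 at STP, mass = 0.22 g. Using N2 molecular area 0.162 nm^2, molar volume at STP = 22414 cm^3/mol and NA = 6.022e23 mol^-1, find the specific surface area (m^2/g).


Number of moles in monolayer = V_m / 22414 = 48.0 / 22414 = 0.00214152
Number of molecules = moles * NA = 0.00214152 * 6.022e23
SA = molecules * sigma / mass
SA = (48.0 / 22414) * 6.022e23 * 0.162e-18 / 0.22
SA = 949.6 m^2/g

949.6


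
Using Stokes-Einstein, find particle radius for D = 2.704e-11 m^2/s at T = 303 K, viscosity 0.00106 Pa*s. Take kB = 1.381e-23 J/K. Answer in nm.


Stokes-Einstein: R = kB*T / (6*pi*eta*D)
R = 1.381e-23 * 303 / (6 * pi * 0.00106 * 2.704e-11)
R = 7.74502e-09 m = 7.75 nm

7.75


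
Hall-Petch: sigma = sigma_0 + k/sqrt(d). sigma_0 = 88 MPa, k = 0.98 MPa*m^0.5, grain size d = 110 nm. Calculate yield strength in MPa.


d = 110 nm = 1.1e-07 m
sqrt(d) = 0.0003316625
Hall-Petch contribution = k / sqrt(d) = 0.98 / 0.0003316625 = 2954.8 MPa
sigma = sigma_0 + k/sqrt(d) = 88 + 2954.8 = 3042.8 MPa

3042.8


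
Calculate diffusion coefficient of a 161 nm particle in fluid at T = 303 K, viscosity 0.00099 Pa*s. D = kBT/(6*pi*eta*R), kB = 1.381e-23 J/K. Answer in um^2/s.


Radius R = 161/2 = 80.5 nm = 8.05e-08 m
D = kB*T / (6*pi*eta*R)
D = 1.381e-23 * 303 / (6 * pi * 0.00099 * 8.05e-08)
D = 2.78551e-12 m^2/s = 2.786 um^2/s

2.786


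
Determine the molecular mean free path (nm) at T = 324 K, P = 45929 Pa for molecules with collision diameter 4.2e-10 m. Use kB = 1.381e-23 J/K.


Mean free path: lambda = kB*T / (sqrt(2) * pi * d^2 * P)
lambda = 1.381e-23 * 324 / (sqrt(2) * pi * (4.2e-10)^2 * 45929)
lambda = 1.24305e-07 m
lambda = 124.3 nm

124.3


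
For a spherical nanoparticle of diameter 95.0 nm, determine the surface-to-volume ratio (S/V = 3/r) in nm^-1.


Radius r = 95.0/2 = 47.5 nm
S/V = 3 / r = 3 / 47.5
S/V = 0.0632 nm^-1

0.0632


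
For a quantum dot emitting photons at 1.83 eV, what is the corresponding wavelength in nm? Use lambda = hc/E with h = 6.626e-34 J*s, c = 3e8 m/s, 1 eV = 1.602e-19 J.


Convert energy: E = 1.83 eV = 1.83 * 1.602e-19 = 2.93166e-19 J
lambda = h*c / E = 6.626e-34 * 3e8 / 2.93166e-19
lambda = 6.78046e-07 m = 678.0 nm

678.0


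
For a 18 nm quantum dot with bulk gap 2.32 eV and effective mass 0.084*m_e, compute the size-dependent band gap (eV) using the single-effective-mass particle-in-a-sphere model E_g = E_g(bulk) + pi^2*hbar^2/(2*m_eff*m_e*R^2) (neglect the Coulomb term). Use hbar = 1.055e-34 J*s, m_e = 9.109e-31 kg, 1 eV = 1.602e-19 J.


Radius R = 18/2 nm = 9e-09 m
Confinement energy dE = pi^2 * hbar^2 / (2 * m_eff * m_e * R^2)
dE = pi^2 * (1.055e-34)^2 / (2 * 0.084 * 9.109e-31 * (9e-09)^2) J, divided by 1.602e-19 J/eV
dE = 0.0553 eV
Total band gap = E_g(bulk) + dE = 2.32 + 0.0553 = 2.3753 eV

2.3753


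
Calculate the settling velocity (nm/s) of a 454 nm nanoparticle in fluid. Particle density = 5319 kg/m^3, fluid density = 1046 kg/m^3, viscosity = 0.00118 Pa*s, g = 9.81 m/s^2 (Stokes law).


Radius R = 454/2 nm = 2.27e-07 m
Density difference = 5319 - 1046 = 4273 kg/m^3
v = 2 * R^2 * (rho_p - rho_f) * g / (9 * eta)
v = 2 * (2.27e-07)^2 * 4273 * 9.81 / (9 * 0.00118)
v = 4.0678e-07 m/s = 406.7795 nm/s

406.7795


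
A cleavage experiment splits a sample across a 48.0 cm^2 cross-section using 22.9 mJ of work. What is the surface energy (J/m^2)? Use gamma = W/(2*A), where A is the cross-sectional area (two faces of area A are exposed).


Convert: A = 48.0 cm^2 = 0.0048 m^2, W = 22.9 mJ = 0.0229 J
Cleaving exposes two faces of area A, so total new surface = 2*A and gamma = W / (2*A)
gamma = 0.0229 / (2 * 0.0048)
gamma = 2.385 J/m^2

2.385


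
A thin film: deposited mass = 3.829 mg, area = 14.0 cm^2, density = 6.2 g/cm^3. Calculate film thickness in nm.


Convert: m = 3.829 mg = 3.8290e-06 kg, A = 14.0 cm^2 = 1.4000e-03 m^2, rho = 6.2 g/cm^3 = 6200 kg/m^3
t = m / (A * rho)
t = 3.8290e-06 / (1.4000e-03 * 6200)
t = 4.4113e-07 m = 441.1 nm

441.1


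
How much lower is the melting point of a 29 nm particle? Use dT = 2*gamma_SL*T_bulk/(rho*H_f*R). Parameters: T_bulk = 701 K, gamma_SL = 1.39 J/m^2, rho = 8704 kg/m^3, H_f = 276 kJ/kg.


Radius R = 29/2 = 14.5 nm = 1.45e-08 m
Convert H_f = 276 kJ/kg = 276000 J/kg
dT = 2 * gamma_SL * T_bulk / (rho * H_f * R)
dT = 2 * 1.39 * 701 / (8704 * 276000 * 1.45e-08)
dT = 55.9 K

55.9


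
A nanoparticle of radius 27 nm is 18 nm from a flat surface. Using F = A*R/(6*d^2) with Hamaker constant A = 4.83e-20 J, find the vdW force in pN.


Convert to SI: R = 27 nm = 2.7e-08 m, d = 18 nm = 1.8e-08 m
F = A * R / (6 * d^2)
F = 4.83e-20 * 2.7e-08 / (6 * (1.8e-08)^2)
F = 6.70833e-13 N = 0.671 pN

0.671


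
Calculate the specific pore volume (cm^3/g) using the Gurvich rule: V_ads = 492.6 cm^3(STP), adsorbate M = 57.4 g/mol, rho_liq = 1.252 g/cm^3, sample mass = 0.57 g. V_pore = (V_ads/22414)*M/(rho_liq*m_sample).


Moles adsorbed n = V_ads / 22414 = 492.6 / 22414 = 2.197734e-02 mol
Liquid volume V_liq = n * M / rho_liq = 2.197734e-02 * 57.4 / 1.252 = 1.00759 cm^3
Specific pore volume V_pore = V_liq / m_sample = 1.00759 / 0.57
V_pore = 1.7677 cm^3/g

1.7677


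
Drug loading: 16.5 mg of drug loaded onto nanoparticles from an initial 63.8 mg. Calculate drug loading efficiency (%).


Drug loading efficiency = (drug loaded / drug initial) * 100
DLE = 16.5 / 63.8 * 100
DLE = 0.2586 * 100
DLE = 25.86%

25.86


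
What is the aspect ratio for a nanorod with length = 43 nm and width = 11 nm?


Aspect ratio AR = length / diameter
AR = 43 / 11
AR = 3.91

3.91


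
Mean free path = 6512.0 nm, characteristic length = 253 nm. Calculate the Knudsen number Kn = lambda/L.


Knudsen number Kn = lambda / L
Kn = 6512.0 / 253
Kn = 25.7391

25.7391


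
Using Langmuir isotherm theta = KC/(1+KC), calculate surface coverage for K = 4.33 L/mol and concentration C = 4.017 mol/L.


Langmuir isotherm: theta = K*C / (1 + K*C)
K*C = 4.33 * 4.017 = 17.39361
theta = 17.39361 / (1 + 17.39361) = 17.39361 / 18.39361
theta = 0.9456

0.9456


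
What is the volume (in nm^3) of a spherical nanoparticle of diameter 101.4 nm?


Radius r = 101.4/2 = 50.7 nm
Volume V = (4/3) * pi * r^3
V = (4/3) * pi * (50.7)^3
V = 545899.24 nm^3

545899.24


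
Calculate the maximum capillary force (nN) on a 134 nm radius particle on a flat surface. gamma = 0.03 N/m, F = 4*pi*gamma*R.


Convert radius: R = 134 nm = 1.34e-07 m
F = 4 * pi * gamma * R
F = 4 * pi * 0.03 * 1.34e-07
F = 5.05168e-08 N = 50.5168 nN

50.5168


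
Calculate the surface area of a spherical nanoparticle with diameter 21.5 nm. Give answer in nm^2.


Radius r = 21.5/2 = 10.75 nm
Surface area SA = 4 * pi * r^2
SA = 4 * pi * (10.75)^2
SA = 1452.2 nm^2

1452.2


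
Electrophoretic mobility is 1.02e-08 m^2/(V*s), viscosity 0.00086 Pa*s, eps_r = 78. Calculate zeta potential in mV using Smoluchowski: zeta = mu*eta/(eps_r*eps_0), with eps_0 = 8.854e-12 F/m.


Smoluchowski equation: zeta = mu * eta / (eps_r * eps_0)
zeta = 1.02e-08 * 0.00086 / (78 * 8.854e-12)
zeta = 0.012702 V = 12.7 mV

12.7


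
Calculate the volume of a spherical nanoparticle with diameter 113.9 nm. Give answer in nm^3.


Radius r = 113.9/2 = 56.95 nm
Volume V = (4/3) * pi * r^3
V = (4/3) * pi * (56.95)^3
V = 773695.01 nm^3

773695.01


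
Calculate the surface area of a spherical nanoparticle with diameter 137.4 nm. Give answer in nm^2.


Radius r = 137.4/2 = 68.7 nm
Surface area SA = 4 * pi * r^2
SA = 4 * pi * (68.7)^2
SA = 59309.37 nm^2

59309.37


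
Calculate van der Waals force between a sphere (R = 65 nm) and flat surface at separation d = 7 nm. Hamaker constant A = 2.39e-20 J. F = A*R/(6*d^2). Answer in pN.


Convert to SI: R = 65 nm = 6.5e-08 m, d = 7 nm = 7e-09 m
F = A * R / (6 * d^2)
F = 2.39e-20 * 6.5e-08 / (6 * (7e-09)^2)
F = 5.28401e-12 N = 5.284 pN

5.284


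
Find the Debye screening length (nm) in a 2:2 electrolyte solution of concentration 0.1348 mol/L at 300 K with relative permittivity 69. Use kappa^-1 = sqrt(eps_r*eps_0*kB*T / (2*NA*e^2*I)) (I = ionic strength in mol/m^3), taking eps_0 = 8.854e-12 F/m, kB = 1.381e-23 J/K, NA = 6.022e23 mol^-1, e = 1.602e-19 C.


Ionic strength I = 0.1348 * 2^2 * 1000 = 539.2 mol/m^3
kappa^-1 = sqrt(69 * 8.854e-12 * 1.381e-23 * 300 / (2 * 6.022e23 * (1.602e-19)^2 * 539.2))
kappa^-1 = 0.39 nm

0.39


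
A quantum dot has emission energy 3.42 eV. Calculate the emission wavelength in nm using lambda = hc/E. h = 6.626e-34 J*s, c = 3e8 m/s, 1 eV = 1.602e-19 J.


Convert energy: E = 3.42 eV = 3.42 * 1.602e-19 = 5.47884e-19 J
lambda = h*c / E = 6.626e-34 * 3e8 / 5.47884e-19
lambda = 3.62814e-07 m = 362.8 nm

362.8


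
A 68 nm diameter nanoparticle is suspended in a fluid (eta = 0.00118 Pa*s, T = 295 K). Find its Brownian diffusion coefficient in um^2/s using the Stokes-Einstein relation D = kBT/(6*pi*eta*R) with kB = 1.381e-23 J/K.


Radius R = 68/2 = 34 nm = 3.4e-08 m
D = kB*T / (6*pi*eta*R)
D = 1.381e-23 * 295 / (6 * pi * 0.00118 * 3.4e-08)
D = 5.38708e-12 m^2/s = 5.387 um^2/s

5.387


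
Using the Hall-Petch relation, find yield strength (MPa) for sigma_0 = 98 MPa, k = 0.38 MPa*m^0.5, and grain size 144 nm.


d = 144 nm = 1.44e-07 m
sqrt(d) = 0.0003794733
Hall-Petch contribution = k / sqrt(d) = 0.38 / 0.0003794733 = 1001.4 MPa
sigma = sigma_0 + k/sqrt(d) = 98 + 1001.4 = 1099.4 MPa

1099.4


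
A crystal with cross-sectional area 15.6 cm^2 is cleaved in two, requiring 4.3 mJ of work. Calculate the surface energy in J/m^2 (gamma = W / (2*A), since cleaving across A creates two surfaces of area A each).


Convert: A = 15.6 cm^2 = 0.00156 m^2, W = 4.3 mJ = 0.0043 J
Cleaving exposes two faces of area A, so total new surface = 2*A and gamma = W / (2*A)
gamma = 0.0043 / (2 * 0.00156)
gamma = 1.378 J/m^2

1.378


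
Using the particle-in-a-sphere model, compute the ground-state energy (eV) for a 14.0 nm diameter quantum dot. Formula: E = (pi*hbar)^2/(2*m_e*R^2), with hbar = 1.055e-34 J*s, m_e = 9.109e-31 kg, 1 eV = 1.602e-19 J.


Radius R = 14.0/2 = 7 nm = 7e-09 m
E = (pi * 1.055e-34)^2 / (2 * 9.109e-31 * (7e-09)^2)
E(J) = 1.23057e-21
E = E(J) / 1.602e-19 = 0.0077 eV

0.0077


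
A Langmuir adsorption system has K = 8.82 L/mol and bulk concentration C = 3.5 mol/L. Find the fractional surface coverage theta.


Langmuir isotherm: theta = K*C / (1 + K*C)
K*C = 8.82 * 3.5 = 30.87
theta = 30.87 / (1 + 30.87) = 30.87 / 31.87
theta = 0.9686

0.9686


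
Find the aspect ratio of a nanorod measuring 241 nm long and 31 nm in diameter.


Aspect ratio AR = length / diameter
AR = 241 / 31
AR = 7.77

7.77


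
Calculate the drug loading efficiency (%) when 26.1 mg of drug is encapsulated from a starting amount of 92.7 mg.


Drug loading efficiency = (drug loaded / drug initial) * 100
DLE = 26.1 / 92.7 * 100
DLE = 0.2816 * 100
DLE = 28.16%

28.16


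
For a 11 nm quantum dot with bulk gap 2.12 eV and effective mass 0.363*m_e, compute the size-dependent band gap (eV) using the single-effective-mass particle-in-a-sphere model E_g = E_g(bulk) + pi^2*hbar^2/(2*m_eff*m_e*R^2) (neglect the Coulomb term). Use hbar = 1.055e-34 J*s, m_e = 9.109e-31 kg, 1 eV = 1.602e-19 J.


Radius R = 11/2 nm = 5.5e-09 m
Confinement energy dE = pi^2 * hbar^2 / (2 * m_eff * m_e * R^2)
dE = pi^2 * (1.055e-34)^2 / (2 * 0.363 * 9.109e-31 * (5.5e-09)^2) J, divided by 1.602e-19 J/eV
dE = 0.0343 eV
Total band gap = E_g(bulk) + dE = 2.12 + 0.0343 = 2.1543 eV

2.1543


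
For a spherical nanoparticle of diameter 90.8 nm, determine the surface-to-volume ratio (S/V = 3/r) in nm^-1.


Radius r = 90.8/2 = 45.4 nm
S/V = 3 / r = 3 / 45.4
S/V = 0.0661 nm^-1

0.0661


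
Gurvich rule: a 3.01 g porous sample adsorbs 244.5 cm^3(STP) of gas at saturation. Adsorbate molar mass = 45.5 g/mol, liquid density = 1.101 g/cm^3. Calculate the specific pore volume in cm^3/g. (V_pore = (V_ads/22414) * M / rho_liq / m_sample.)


Moles adsorbed n = V_ads / 22414 = 244.5 / 22414 = 1.090836e-02 mol
Liquid volume V_liq = n * M / rho_liq = 1.090836e-02 * 45.5 / 1.101 = 0.45080 cm^3
Specific pore volume V_pore = V_liq / m_sample = 0.45080 / 3.01
V_pore = 0.1498 cm^3/g

0.1498


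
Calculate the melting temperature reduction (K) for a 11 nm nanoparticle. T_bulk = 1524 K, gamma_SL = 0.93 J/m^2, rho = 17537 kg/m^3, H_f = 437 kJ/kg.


Radius R = 11/2 = 5.5 nm = 5.5e-09 m
Convert H_f = 437 kJ/kg = 437000 J/kg
dT = 2 * gamma_SL * T_bulk / (rho * H_f * R)
dT = 2 * 0.93 * 1524 / (17537 * 437000 * 5.5e-09)
dT = 67.3 K

67.3


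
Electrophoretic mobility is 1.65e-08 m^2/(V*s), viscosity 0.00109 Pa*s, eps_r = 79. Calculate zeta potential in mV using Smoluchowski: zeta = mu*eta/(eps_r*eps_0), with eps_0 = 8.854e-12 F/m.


Smoluchowski equation: zeta = mu * eta / (eps_r * eps_0)
zeta = 1.65e-08 * 0.00109 / (79 * 8.854e-12)
zeta = 0.025712 V = 25.71 mV

25.71


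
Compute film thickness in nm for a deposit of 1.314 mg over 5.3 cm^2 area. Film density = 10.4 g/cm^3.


Convert: m = 1.314 mg = 1.3140e-06 kg, A = 5.3 cm^2 = 5.3000e-04 m^2, rho = 10.4 g/cm^3 = 10400 kg/m^3
t = m / (A * rho)
t = 1.3140e-06 / (5.3000e-04 * 10400)
t = 2.3839e-07 m = 238.4 nm

238.4


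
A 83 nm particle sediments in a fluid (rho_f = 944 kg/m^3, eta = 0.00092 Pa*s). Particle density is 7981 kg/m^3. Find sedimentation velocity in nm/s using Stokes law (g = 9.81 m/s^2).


Radius R = 83/2 nm = 4.15e-08 m
Density difference = 7981 - 944 = 7037 kg/m^3
v = 2 * R^2 * (rho_p - rho_f) * g / (9 * eta)
v = 2 * (4.15e-08)^2 * 7037 * 9.81 / (9 * 0.00092)
v = 2.87179e-08 m/s = 28.7179 nm/s

28.7179


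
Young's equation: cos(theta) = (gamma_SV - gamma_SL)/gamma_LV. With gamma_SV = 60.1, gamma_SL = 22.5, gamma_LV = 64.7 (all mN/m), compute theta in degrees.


cos(theta) = (gamma_SV - gamma_SL) / gamma_LV
cos(theta) = (60.1 - 22.5) / 64.7
cos(theta) = 0.581144
theta = arccos(0.581144) = 54.47 degrees

54.47


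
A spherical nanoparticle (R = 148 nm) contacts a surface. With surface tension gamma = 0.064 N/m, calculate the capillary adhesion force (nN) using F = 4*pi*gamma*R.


Convert radius: R = 148 nm = 1.48e-07 m
F = 4 * pi * gamma * R
F = 4 * pi * 0.064 * 1.48e-07
F = 1.19029e-07 N = 119.0287 nN

119.0287


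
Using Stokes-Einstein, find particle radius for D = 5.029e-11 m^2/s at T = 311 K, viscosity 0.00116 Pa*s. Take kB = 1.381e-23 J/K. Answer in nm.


Stokes-Einstein: R = kB*T / (6*pi*eta*D)
R = 1.381e-23 * 311 / (6 * pi * 0.00116 * 5.029e-11)
R = 3.90583e-09 m = 3.91 nm

3.91


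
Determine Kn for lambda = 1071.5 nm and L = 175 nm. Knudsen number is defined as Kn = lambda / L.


Knudsen number Kn = lambda / L
Kn = 1071.5 / 175
Kn = 6.1229

6.1229


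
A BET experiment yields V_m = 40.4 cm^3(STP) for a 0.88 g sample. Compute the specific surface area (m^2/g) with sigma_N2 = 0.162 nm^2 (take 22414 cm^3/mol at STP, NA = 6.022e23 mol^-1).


Number of moles in monolayer = V_m / 22414 = 40.4 / 22414 = 0.00180244
Number of molecules = moles * NA = 0.00180244 * 6.022e23
SA = molecules * sigma / mass
SA = (40.4 / 22414) * 6.022e23 * 0.162e-18 / 0.88
SA = 199.8 m^2/g

199.8


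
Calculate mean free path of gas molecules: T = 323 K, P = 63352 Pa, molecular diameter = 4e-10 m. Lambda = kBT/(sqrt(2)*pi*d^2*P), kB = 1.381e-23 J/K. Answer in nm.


Mean free path: lambda = kB*T / (sqrt(2) * pi * d^2 * P)
lambda = 1.381e-23 * 323 / (sqrt(2) * pi * (4e-10)^2 * 63352)
lambda = 9.90492e-08 m
lambda = 99.05 nm

99.05


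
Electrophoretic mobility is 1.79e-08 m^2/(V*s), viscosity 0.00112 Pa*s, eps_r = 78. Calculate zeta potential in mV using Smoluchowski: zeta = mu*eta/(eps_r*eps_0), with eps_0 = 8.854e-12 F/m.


Smoluchowski equation: zeta = mu * eta / (eps_r * eps_0)
zeta = 1.79e-08 * 0.00112 / (78 * 8.854e-12)
zeta = 0.029029 V = 29.03 mV

29.03


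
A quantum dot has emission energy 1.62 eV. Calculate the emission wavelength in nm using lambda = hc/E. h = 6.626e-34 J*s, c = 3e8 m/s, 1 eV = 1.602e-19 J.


Convert energy: E = 1.62 eV = 1.62 * 1.602e-19 = 2.59524e-19 J
lambda = h*c / E = 6.626e-34 * 3e8 / 2.59524e-19
lambda = 7.65941e-07 m = 765.9 nm

765.9


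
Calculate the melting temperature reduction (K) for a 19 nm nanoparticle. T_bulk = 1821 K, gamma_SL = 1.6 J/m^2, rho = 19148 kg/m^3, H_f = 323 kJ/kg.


Radius R = 19/2 = 9.5 nm = 9.5e-09 m
Convert H_f = 323 kJ/kg = 323000 J/kg
dT = 2 * gamma_SL * T_bulk / (rho * H_f * R)
dT = 2 * 1.6 * 1821 / (19148 * 323000 * 9.5e-09)
dT = 99.2 K

99.2


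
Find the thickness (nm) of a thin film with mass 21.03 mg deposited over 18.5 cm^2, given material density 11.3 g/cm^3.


Convert: m = 21.03 mg = 2.1030e-05 kg, A = 18.5 cm^2 = 1.8500e-03 m^2, rho = 11.3 g/cm^3 = 11300 kg/m^3
t = m / (A * rho)
t = 2.1030e-05 / (1.8500e-03 * 11300)
t = 1.0060e-06 m = 1006.0 nm

1006.0


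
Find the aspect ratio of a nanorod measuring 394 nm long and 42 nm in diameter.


Aspect ratio AR = length / diameter
AR = 394 / 42
AR = 9.38

9.38


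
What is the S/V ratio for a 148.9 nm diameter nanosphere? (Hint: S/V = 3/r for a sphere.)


Radius r = 148.9/2 = 74.45 nm
S/V = 3 / r = 3 / 74.45
S/V = 0.0403 nm^-1

0.0403


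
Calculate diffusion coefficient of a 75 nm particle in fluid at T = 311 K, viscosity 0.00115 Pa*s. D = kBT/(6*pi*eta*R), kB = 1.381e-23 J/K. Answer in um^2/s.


Radius R = 75/2 = 37.5 nm = 3.75e-08 m
D = kB*T / (6*pi*eta*R)
D = 1.381e-23 * 311 / (6 * pi * 0.00115 * 3.75e-08)
D = 5.28353e-12 m^2/s = 5.284 um^2/s

5.284


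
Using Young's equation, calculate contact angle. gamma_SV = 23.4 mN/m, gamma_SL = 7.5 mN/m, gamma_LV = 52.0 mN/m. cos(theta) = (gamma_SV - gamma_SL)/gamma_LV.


cos(theta) = (gamma_SV - gamma_SL) / gamma_LV
cos(theta) = (23.4 - 7.5) / 52.0
cos(theta) = 0.305769
theta = arccos(0.305769) = 72.2 degrees

72.2


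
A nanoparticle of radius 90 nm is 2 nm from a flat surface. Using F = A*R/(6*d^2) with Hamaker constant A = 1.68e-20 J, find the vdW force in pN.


Convert to SI: R = 90 nm = 9e-08 m, d = 2 nm = 2e-09 m
F = A * R / (6 * d^2)
F = 1.68e-20 * 9e-08 / (6 * (2e-09)^2)
F = 6.3e-11 N = 63.0 pN

63.0


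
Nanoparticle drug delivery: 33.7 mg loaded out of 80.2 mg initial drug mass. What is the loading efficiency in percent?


Drug loading efficiency = (drug loaded / drug initial) * 100
DLE = 33.7 / 80.2 * 100
DLE = 0.4202 * 100
DLE = 42.02%

42.02


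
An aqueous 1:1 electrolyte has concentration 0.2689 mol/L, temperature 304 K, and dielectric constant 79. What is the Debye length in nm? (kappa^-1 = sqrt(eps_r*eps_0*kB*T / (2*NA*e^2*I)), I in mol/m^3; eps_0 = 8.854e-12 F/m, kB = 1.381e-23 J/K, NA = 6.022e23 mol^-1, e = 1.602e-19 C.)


Ionic strength I = 0.2689 * 1^2 * 1000 = 268.9 mol/m^3
kappa^-1 = sqrt(79 * 8.854e-12 * 1.381e-23 * 304 / (2 * 6.022e23 * (1.602e-19)^2 * 268.9))
kappa^-1 = 0.594 nm

0.594


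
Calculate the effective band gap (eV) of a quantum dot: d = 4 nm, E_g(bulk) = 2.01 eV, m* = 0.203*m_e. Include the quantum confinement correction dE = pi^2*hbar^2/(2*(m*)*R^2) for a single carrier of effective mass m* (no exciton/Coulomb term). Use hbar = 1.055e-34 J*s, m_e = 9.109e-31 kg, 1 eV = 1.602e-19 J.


Radius R = 4/2 nm = 2e-09 m
Confinement energy dE = pi^2 * hbar^2 / (2 * m_eff * m_e * R^2)
dE = pi^2 * (1.055e-34)^2 / (2 * 0.203 * 9.109e-31 * (2e-09)^2) J, divided by 1.602e-19 J/eV
dE = 0.4635 eV
Total band gap = E_g(bulk) + dE = 2.01 + 0.4635 = 2.4735 eV

2.4735


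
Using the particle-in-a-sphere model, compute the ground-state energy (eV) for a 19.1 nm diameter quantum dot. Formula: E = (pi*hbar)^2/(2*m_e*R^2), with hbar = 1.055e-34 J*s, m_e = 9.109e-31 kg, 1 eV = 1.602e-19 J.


Radius R = 19.1/2 = 9.55 nm = 9.55e-09 m
E = (pi * 1.055e-34)^2 / (2 * 9.109e-31 * (9.55e-09)^2)
E(J) = 6.61146e-22
E = E(J) / 1.602e-19 = 0.0041 eV

0.0041


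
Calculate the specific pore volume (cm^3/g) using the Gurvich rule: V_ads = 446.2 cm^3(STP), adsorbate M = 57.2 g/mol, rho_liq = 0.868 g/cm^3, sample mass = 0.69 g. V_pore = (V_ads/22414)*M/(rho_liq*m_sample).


Moles adsorbed n = V_ads / 22414 = 446.2 / 22414 = 1.990720e-02 mol
Liquid volume V_liq = n * M / rho_liq = 1.990720e-02 * 57.2 / 0.868 = 1.31186 cm^3
Specific pore volume V_pore = V_liq / m_sample = 1.31186 / 0.69
V_pore = 1.9012 cm^3/g

1.9012


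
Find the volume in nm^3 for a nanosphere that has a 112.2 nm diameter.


Radius r = 112.2/2 = 56.1 nm
Volume V = (4/3) * pi * r^3
V = (4/3) * pi * (56.1)^3
V = 739566.44 nm^3

739566.44


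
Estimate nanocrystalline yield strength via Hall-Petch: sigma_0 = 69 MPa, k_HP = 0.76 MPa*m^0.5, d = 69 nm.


d = 69 nm = 6.9e-08 m
sqrt(d) = 0.0002626785
Hall-Petch contribution = k / sqrt(d) = 0.76 / 0.0002626785 = 2893.3 MPa
sigma = sigma_0 + k/sqrt(d) = 69 + 2893.3 = 2962.3 MPa

2962.3


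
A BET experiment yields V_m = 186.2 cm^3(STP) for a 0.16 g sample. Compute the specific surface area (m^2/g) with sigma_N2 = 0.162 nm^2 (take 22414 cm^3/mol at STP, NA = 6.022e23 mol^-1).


Number of moles in monolayer = V_m / 22414 = 186.2 / 22414 = 0.00830731
Number of molecules = moles * NA = 0.00830731 * 6.022e23
SA = molecules * sigma / mass
SA = (186.2 / 22414) * 6.022e23 * 0.162e-18 / 0.16
SA = 5065.2 m^2/g

5065.2


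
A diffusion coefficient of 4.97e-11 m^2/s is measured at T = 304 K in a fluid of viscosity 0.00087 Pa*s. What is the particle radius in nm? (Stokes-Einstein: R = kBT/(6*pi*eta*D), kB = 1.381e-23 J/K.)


Stokes-Einstein: R = kB*T / (6*pi*eta*D)
R = 1.381e-23 * 304 / (6 * pi * 0.00087 * 4.97e-11)
R = 5.15099e-09 m = 5.15 nm

5.15


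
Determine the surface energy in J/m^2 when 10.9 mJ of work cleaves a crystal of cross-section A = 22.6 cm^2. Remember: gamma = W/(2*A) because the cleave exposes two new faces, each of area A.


Convert: A = 22.6 cm^2 = 0.00226 m^2, W = 10.9 mJ = 0.0109 J
Cleaving exposes two faces of area A, so total new surface = 2*A and gamma = W / (2*A)
gamma = 0.0109 / (2 * 0.00226)
gamma = 2.412 J/m^2

2.412


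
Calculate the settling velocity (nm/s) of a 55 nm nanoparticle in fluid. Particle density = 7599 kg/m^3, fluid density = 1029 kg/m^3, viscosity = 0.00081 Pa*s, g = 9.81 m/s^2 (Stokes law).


Radius R = 55/2 nm = 2.75e-08 m
Density difference = 7599 - 1029 = 6570 kg/m^3
v = 2 * R^2 * (rho_p - rho_f) * g / (9 * eta)
v = 2 * (2.75e-08)^2 * 6570 * 9.81 / (9 * 0.00081)
v = 1.33722e-08 m/s = 13.3722 nm/s

13.3722


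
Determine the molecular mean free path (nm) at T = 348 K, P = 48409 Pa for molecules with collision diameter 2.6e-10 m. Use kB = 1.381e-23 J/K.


Mean free path: lambda = kB*T / (sqrt(2) * pi * d^2 * P)
lambda = 1.381e-23 * 348 / (sqrt(2) * pi * (2.6e-10)^2 * 48409)
lambda = 3.30549e-07 m
lambda = 330.55 nm

330.55


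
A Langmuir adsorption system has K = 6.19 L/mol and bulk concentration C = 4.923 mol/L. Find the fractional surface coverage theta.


Langmuir isotherm: theta = K*C / (1 + K*C)
K*C = 6.19 * 4.923 = 30.47337
theta = 30.47337 / (1 + 30.47337) = 30.47337 / 31.47337
theta = 0.9682

0.9682


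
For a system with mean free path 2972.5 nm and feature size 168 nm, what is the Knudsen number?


Knudsen number Kn = lambda / L
Kn = 2972.5 / 168
Kn = 17.6935

17.6935


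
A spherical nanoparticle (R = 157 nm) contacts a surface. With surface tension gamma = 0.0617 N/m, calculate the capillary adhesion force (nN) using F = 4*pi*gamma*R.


Convert radius: R = 157 nm = 1.57e-07 m
F = 4 * pi * gamma * R
F = 4 * pi * 0.0617 * 1.57e-07
F = 1.21729e-07 N = 121.7292 nN

121.7292


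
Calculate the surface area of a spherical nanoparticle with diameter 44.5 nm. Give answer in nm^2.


Radius r = 44.5/2 = 22.25 nm
Surface area SA = 4 * pi * r^2
SA = 4 * pi * (22.25)^2
SA = 6221.14 nm^2

6221.14


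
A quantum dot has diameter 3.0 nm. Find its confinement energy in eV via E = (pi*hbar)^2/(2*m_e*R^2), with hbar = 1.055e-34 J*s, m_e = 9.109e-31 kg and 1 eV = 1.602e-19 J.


Radius R = 3.0/2 = 1.5 nm = 1.5e-09 m
E = (pi * 1.055e-34)^2 / (2 * 9.109e-31 * (1.5e-09)^2)
E(J) = 2.67992e-20
E = E(J) / 1.602e-19 = 0.1673 eV

0.1673


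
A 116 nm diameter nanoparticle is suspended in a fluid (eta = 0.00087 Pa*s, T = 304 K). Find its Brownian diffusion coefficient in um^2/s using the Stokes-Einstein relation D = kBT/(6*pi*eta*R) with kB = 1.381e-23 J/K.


Radius R = 116/2 = 58 nm = 5.8e-08 m
D = kB*T / (6*pi*eta*R)
D = 1.381e-23 * 304 / (6 * pi * 0.00087 * 5.8e-08)
D = 4.41386e-12 m^2/s = 4.414 um^2/s

4.414


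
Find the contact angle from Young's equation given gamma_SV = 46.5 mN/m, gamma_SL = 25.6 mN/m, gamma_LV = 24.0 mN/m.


cos(theta) = (gamma_SV - gamma_SL) / gamma_LV
cos(theta) = (46.5 - 25.6) / 24.0
cos(theta) = 0.870833
theta = arccos(0.870833) = 29.44 degrees

29.44


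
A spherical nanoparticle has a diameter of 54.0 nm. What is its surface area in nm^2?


Radius r = 54.0/2 = 27 nm
Surface area SA = 4 * pi * r^2
SA = 4 * pi * (27)^2
SA = 9160.88 nm^2

9160.88


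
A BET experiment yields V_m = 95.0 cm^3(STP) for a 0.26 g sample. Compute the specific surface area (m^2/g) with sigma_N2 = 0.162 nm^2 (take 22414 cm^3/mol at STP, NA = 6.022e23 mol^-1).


Number of moles in monolayer = V_m / 22414 = 95.0 / 22414 = 0.00423842
Number of molecules = moles * NA = 0.00423842 * 6.022e23
SA = molecules * sigma / mass
SA = (95.0 / 22414) * 6.022e23 * 0.162e-18 / 0.26
SA = 1590.3 m^2/g

1590.3


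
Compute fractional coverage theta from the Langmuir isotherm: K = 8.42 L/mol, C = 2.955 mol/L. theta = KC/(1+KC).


Langmuir isotherm: theta = K*C / (1 + K*C)
K*C = 8.42 * 2.955 = 24.8811
theta = 24.8811 / (1 + 24.8811) = 24.8811 / 25.8811
theta = 0.9614

0.9614


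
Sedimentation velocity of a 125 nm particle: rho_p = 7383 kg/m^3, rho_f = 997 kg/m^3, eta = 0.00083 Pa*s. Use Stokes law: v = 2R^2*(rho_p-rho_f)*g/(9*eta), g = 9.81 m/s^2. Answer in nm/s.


Radius R = 125/2 nm = 6.25e-08 m
Density difference = 7383 - 997 = 6386 kg/m^3
v = 2 * R^2 * (rho_p - rho_f) * g / (9 * eta)
v = 2 * (6.25e-08)^2 * 6386 * 9.81 / (9 * 0.00083)
v = 6.5519e-08 m/s = 65.519 nm/s

65.519


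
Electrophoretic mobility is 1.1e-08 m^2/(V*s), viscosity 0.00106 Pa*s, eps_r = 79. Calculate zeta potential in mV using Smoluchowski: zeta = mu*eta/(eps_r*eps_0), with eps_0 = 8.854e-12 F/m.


Smoluchowski equation: zeta = mu * eta / (eps_r * eps_0)
zeta = 1.1e-08 * 0.00106 / (79 * 8.854e-12)
zeta = 0.01667 V = 16.67 mV

16.67


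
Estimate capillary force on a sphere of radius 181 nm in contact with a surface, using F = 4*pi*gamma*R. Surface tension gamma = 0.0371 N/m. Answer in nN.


Convert radius: R = 181 nm = 1.81e-07 m
F = 4 * pi * gamma * R
F = 4 * pi * 0.0371 * 1.81e-07
F = 8.43844e-08 N = 84.3844 nN

84.3844
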